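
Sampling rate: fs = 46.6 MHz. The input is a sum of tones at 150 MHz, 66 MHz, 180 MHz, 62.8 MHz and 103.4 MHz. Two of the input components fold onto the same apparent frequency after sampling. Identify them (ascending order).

103.4 MHz, 150 MHz

fs/2 = 23.3 MHz.
150 MHz mod fs = 10.2 MHz.
10.2 MHz ≤ fs/2 = 23.3 MHz, appears at 10.2 MHz.
66 MHz mod fs = 19.4 MHz.
19.4 MHz ≤ fs/2 = 23.3 MHz, appears at 19.4 MHz.
180 MHz mod fs = 40.2 MHz.
40.2 MHz > fs/2 = 23.3 MHz, folds to fs − 40.2 MHz = 6.4 MHz.
62.8 MHz mod fs = 16.2 MHz.
16.2 MHz ≤ fs/2 = 23.3 MHz, appears at 16.2 MHz.
103.4 MHz mod fs = 10.2 MHz.
10.2 MHz ≤ fs/2 = 23.3 MHz, appears at 10.2 MHz.
103.4 MHz and 150 MHz both map to 10.2 MHz.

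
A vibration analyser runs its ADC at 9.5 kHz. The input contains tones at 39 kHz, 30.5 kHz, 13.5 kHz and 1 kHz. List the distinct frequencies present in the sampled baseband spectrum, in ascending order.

fs/2 = 4.75 kHz.
39 kHz mod fs = 1 kHz.
1 kHz ≤ fs/2 = 4.75 kHz, appears at 1 kHz.
30.5 kHz mod fs = 2 kHz.
2 kHz ≤ fs/2 = 4.75 kHz, appears at 2 kHz.
13.5 kHz mod fs = 4 kHz.
4 kHz ≤ fs/2 = 4.75 kHz, appears at 4 kHz.
1 kHz ≤ fs/2 = 4.75 kHz, passes unchanged.
Distinct values: {1 kHz, 2 kHz, 4 kHz}.

1 kHz, 2 kHz, 4 kHz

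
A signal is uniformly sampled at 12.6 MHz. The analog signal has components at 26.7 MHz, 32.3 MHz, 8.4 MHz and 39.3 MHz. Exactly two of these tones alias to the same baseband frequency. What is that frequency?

1.5 MHz

fs/2 = 6.3 MHz.
26.7 MHz mod fs = 1.5 MHz.
1.5 MHz ≤ fs/2 = 6.3 MHz, appears at 1.5 MHz.
32.3 MHz mod fs = 7.1 MHz.
7.1 MHz > fs/2 = 6.3 MHz, folds to fs − 7.1 MHz = 5.5 MHz.
8.4 MHz > fs/2 = 6.3 MHz, folds to fs − 8.4 MHz = 4.2 MHz.
39.3 MHz mod fs = 1.5 MHz.
1.5 MHz ≤ fs/2 = 6.3 MHz, appears at 1.5 MHz.
26.7 MHz and 39.3 MHz both map to 1.5 MHz.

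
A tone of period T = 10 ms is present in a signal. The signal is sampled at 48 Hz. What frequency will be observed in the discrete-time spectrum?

T = 10 ms → f = 1/T = 100 Hz.
100 Hz mod fs = 4 Hz.
4 Hz ≤ fs/2 = 24 Hz, appears at 4 Hz.

4 Hz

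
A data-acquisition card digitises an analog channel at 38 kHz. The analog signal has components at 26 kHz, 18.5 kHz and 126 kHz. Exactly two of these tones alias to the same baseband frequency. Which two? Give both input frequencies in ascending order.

fs/2 = 19 kHz.
26 kHz > fs/2 = 19 kHz, folds to fs − 26 kHz = 12 kHz.
18.5 kHz ≤ fs/2 = 19 kHz, passes unchanged.
126 kHz mod fs = 12 kHz.
12 kHz ≤ fs/2 = 19 kHz, appears at 12 kHz.
26 kHz and 126 kHz both map to 12 kHz.

26 kHz, 126 kHz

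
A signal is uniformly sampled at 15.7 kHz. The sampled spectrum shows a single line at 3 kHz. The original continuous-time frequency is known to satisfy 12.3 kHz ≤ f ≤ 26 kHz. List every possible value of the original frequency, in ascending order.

Frequencies that alias to 3 kHz are k·fs ± 3 kHz for integer k ≥ 0.
k=0: 3 kHz.
k=1: 12.7 kHz, 18.7 kHz.
k=2: 28.4 kHz, 34.4 kHz.
Within [12.3 kHz, 26 kHz]: 12.7 kHz, 18.7 kHz.

12.7 kHz, 18.7 kHz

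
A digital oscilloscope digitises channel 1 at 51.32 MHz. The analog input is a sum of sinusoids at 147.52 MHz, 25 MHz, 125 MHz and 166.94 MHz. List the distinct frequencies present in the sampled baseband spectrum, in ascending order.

6.44 MHz, 12.98 MHz, 22.36 MHz, 25 MHz

fs/2 = 25.66 MHz.
147.52 MHz mod fs = 44.88 MHz.
44.88 MHz > fs/2 = 25.66 MHz, folds to fs − 44.88 MHz = 6.44 MHz.
25 MHz ≤ fs/2 = 25.66 MHz, passes unchanged.
125 MHz mod fs = 22.36 MHz.
22.36 MHz ≤ fs/2 = 25.66 MHz, appears at 22.36 MHz.
166.94 MHz mod fs = 12.98 MHz.
12.98 MHz ≤ fs/2 = 25.66 MHz, appears at 12.98 MHz.
Distinct values: {6.44 MHz, 12.98 MHz, 22.36 MHz, 25 MHz}.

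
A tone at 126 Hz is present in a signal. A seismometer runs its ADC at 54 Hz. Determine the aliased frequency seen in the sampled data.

18 Hz

126 Hz mod fs = 18 Hz.
18 Hz ≤ fs/2 = 27 Hz, appears at 18 Hz.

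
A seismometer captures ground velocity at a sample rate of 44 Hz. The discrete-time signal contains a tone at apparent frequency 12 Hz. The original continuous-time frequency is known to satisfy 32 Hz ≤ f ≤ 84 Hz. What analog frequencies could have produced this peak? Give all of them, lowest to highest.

Frequencies that alias to 12 Hz are k·fs ± 12 Hz for integer k ≥ 0.
k=0: 12 Hz.
k=1: 32 Hz, 56 Hz.
k=2: 76 Hz, 100 Hz.
k=3: 120 Hz, 144 Hz.
Within [32 Hz, 84 Hz]: 32 Hz, 56 Hz, 76 Hz.

32 Hz, 56 Hz, 76 Hz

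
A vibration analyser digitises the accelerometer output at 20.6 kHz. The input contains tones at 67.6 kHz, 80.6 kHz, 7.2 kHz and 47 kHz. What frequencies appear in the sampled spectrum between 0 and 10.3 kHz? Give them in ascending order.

fs/2 = 10.3 kHz.
67.6 kHz mod fs = 5.8 kHz.
5.8 kHz ≤ fs/2 = 10.3 kHz, appears at 5.8 kHz.
80.6 kHz mod fs = 18.8 kHz.
18.8 kHz > fs/2 = 10.3 kHz, folds to fs − 18.8 kHz = 1.8 kHz.
7.2 kHz ≤ fs/2 = 10.3 kHz, passes unchanged.
47 kHz mod fs = 5.8 kHz.
5.8 kHz ≤ fs/2 = 10.3 kHz, appears at 5.8 kHz.
Distinct values: {1.8 kHz, 5.8 kHz, 7.2 kHz}.

1.8 kHz, 5.8 kHz, 7.2 kHz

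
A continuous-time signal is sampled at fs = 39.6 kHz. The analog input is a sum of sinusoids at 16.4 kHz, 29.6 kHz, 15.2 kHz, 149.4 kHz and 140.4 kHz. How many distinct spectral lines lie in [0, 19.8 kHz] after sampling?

fs/2 = 19.8 kHz.
16.4 kHz ≤ fs/2 = 19.8 kHz, passes unchanged.
29.6 kHz > fs/2 = 19.8 kHz, folds to fs − 29.6 kHz = 10 kHz.
15.2 kHz ≤ fs/2 = 19.8 kHz, passes unchanged.
149.4 kHz mod fs = 30.6 kHz.
30.6 kHz > fs/2 = 19.8 kHz, folds to fs − 30.6 kHz = 9 kHz.
140.4 kHz mod fs = 21.6 kHz.
21.6 kHz > fs/2 = 19.8 kHz, folds to fs − 21.6 kHz = 18 kHz.
Distinct values: {9 kHz, 10 kHz, 15.2 kHz, 16.4 kHz, 18 kHz} → 5.

5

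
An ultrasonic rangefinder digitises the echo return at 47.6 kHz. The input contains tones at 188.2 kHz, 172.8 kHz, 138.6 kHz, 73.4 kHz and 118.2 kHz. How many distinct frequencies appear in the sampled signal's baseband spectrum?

fs/2 = 23.8 kHz.
188.2 kHz mod fs = 45.4 kHz.
45.4 kHz > fs/2 = 23.8 kHz, folds to fs − 45.4 kHz = 2.2 kHz.
172.8 kHz mod fs = 30 kHz.
30 kHz > fs/2 = 23.8 kHz, folds to fs − 30 kHz = 17.6 kHz.
138.6 kHz mod fs = 43.4 kHz.
43.4 kHz > fs/2 = 23.8 kHz, folds to fs − 43.4 kHz = 4.2 kHz.
73.4 kHz mod fs = 25.8 kHz.
25.8 kHz > fs/2 = 23.8 kHz, folds to fs − 25.8 kHz = 21.8 kHz.
118.2 kHz mod fs = 23 kHz.
23 kHz ≤ fs/2 = 23.8 kHz, appears at 23 kHz.
Distinct values: {2.2 kHz, 4.2 kHz, 17.6 kHz, 21.8 kHz, 23 kHz} → 5.

5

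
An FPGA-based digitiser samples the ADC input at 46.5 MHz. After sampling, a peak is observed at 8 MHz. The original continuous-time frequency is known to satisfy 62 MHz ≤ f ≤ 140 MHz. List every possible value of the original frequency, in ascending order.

Frequencies that alias to 8 MHz are k·fs ± 8 MHz for integer k ≥ 0.
k=0: 8 MHz.
k=1: 38.5 MHz, 54.5 MHz.
k=2: 85 MHz, 101 MHz.
k=3: 131.5 MHz, 147.5 MHz.
k=4: 178 MHz, 194 MHz.
Within [62 MHz, 140 MHz]: 85 MHz, 101 MHz, 131.5 MHz.

85 MHz, 101 MHz, 131.5 MHz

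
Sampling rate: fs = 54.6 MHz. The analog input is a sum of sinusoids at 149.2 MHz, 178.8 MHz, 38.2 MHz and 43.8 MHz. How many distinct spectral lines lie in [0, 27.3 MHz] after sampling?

4

fs/2 = 27.3 MHz.
149.2 MHz mod fs = 40 MHz.
40 MHz > fs/2 = 27.3 MHz, folds to fs − 40 MHz = 14.6 MHz.
178.8 MHz mod fs = 15 MHz.
15 MHz ≤ fs/2 = 27.3 MHz, appears at 15 MHz.
38.2 MHz > fs/2 = 27.3 MHz, folds to fs − 38.2 MHz = 16.4 MHz.
43.8 MHz > fs/2 = 27.3 MHz, folds to fs − 43.8 MHz = 10.8 MHz.
Distinct values: {10.8 MHz, 14.6 MHz, 15 MHz, 16.4 MHz} → 4.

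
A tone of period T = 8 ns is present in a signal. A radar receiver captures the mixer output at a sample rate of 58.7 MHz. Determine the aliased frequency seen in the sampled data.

7.6 MHz

T = 8 ns → f = 1/T = 125 MHz.
125 MHz mod fs = 7.6 MHz.
7.6 MHz ≤ fs/2 = 29.35 MHz, appears at 7.6 MHz.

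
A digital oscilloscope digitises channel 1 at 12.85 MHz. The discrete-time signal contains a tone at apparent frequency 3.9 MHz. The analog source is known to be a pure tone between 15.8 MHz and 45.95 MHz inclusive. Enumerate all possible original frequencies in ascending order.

16.75 MHz, 21.8 MHz, 29.6 MHz, 34.65 MHz, 42.45 MHz

Frequencies that alias to 3.9 MHz are k·fs ± 3.9 MHz for integer k ≥ 0.
k=0: 3.9 MHz.
k=1: 8.95 MHz, 16.75 MHz.
k=2: 21.8 MHz, 29.6 MHz.
k=3: 34.65 MHz, 42.45 MHz.
k=4: 47.5 MHz, 55.3 MHz.
Within [15.8 MHz, 45.95 MHz]: 16.75 MHz, 21.8 MHz, 29.6 MHz, 34.65 MHz, 42.45 MHz.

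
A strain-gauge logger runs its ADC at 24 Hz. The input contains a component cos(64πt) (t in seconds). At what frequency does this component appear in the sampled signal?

8 Hz

ω = 64π rad/s → f = ω/(2π) = 32 Hz.
32 Hz mod fs = 8 Hz.
8 Hz ≤ fs/2 = 12 Hz, appears at 8 Hz.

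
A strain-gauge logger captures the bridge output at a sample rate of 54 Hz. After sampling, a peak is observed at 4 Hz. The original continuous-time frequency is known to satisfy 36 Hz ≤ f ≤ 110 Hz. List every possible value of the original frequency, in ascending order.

Frequencies that alias to 4 Hz are k·fs ± 4 Hz for integer k ≥ 0.
k=0: 4 Hz.
k=1: 50 Hz, 58 Hz.
k=2: 104 Hz, 112 Hz.
k=3: 158 Hz, 166 Hz.
Within [36 Hz, 110 Hz]: 50 Hz, 58 Hz, 104 Hz.

50 Hz, 58 Hz, 104 Hz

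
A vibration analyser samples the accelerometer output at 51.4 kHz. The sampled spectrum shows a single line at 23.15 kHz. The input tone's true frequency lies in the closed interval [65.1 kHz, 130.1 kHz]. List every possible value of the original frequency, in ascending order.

Frequencies that alias to 23.15 kHz are k·fs ± 23.15 kHz for integer k ≥ 0.
k=0: 23.15 kHz.
k=1: 28.25 kHz, 74.55 kHz.
k=2: 79.65 kHz, 125.95 kHz.
k=3: 131.05 kHz, 177.35 kHz.
Within [65.1 kHz, 130.1 kHz]: 74.55 kHz, 79.65 kHz, 125.95 kHz.

74.55 kHz, 79.65 kHz, 125.95 kHz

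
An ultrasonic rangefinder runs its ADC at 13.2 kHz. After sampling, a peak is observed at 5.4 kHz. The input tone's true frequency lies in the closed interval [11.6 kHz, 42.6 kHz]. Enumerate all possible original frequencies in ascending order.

Frequencies that alias to 5.4 kHz are k·fs ± 5.4 kHz for integer k ≥ 0.
k=0: 5.4 kHz.
k=1: 7.8 kHz, 18.6 kHz.
k=2: 21 kHz, 31.8 kHz.
k=3: 34.2 kHz, 45 kHz.
k=4: 47.4 kHz, 58.2 kHz.
Within [11.6 kHz, 42.6 kHz]: 18.6 kHz, 21 kHz, 31.8 kHz, 34.2 kHz.

18.6 kHz, 21 kHz, 31.8 kHz, 34.2 kHz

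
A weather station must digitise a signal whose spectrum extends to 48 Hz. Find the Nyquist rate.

Nyquist rate = 2 × 48 Hz = 96 Hz.

96 Hz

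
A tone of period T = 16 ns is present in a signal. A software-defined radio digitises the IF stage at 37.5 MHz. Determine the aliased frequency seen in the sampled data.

12.5 MHz

T = 16 ns → f = 1/T = 62.5 MHz.
62.5 MHz mod fs = 25 MHz.
25 MHz > fs/2 = 18.75 MHz, folds to fs − 25 MHz = 12.5 MHz.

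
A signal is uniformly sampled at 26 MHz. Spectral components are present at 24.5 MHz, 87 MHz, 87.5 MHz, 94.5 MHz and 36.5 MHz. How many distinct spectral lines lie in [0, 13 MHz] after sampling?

fs/2 = 13 MHz.
24.5 MHz > fs/2 = 13 MHz, folds to fs − 24.5 MHz = 1.5 MHz.
87 MHz mod fs = 9 MHz.
9 MHz ≤ fs/2 = 13 MHz, appears at 9 MHz.
87.5 MHz mod fs = 9.5 MHz.
9.5 MHz ≤ fs/2 = 13 MHz, appears at 9.5 MHz.
94.5 MHz mod fs = 16.5 MHz.
16.5 MHz > fs/2 = 13 MHz, folds to fs − 16.5 MHz = 9.5 MHz.
36.5 MHz mod fs = 10.5 MHz.
10.5 MHz ≤ fs/2 = 13 MHz, appears at 10.5 MHz.
Distinct values: {1.5 MHz, 9 MHz, 9.5 MHz, 10.5 MHz} → 4.

4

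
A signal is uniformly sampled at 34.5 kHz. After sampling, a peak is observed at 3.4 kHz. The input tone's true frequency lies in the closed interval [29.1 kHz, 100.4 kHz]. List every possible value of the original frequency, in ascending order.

Frequencies that alias to 3.4 kHz are k·fs ± 3.4 kHz for integer k ≥ 0.
k=0: 3.4 kHz.
k=1: 31.1 kHz, 37.9 kHz.
k=2: 65.6 kHz, 72.4 kHz.
k=3: 100.1 kHz, 106.9 kHz.
k=4: 134.6 kHz, 141.4 kHz.
Within [29.1 kHz, 100.4 kHz]: 31.1 kHz, 37.9 kHz, 65.6 kHz, 72.4 kHz, 100.1 kHz.

31.1 kHz, 37.9 kHz, 65.6 kHz, 72.4 kHz, 100.1 kHz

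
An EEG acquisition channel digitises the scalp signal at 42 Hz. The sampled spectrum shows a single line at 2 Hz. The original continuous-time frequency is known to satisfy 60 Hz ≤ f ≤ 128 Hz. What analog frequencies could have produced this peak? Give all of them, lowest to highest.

Frequencies that alias to 2 Hz are k·fs ± 2 Hz for integer k ≥ 0.
k=0: 2 Hz.
k=1: 40 Hz, 44 Hz.
k=2: 82 Hz, 86 Hz.
k=3: 124 Hz, 128 Hz.
k=4: 166 Hz, 170 Hz.
Within [60 Hz, 128 Hz]: 82 Hz, 86 Hz, 124 Hz, 128 Hz.

82 Hz, 86 Hz, 124 Hz, 128 Hz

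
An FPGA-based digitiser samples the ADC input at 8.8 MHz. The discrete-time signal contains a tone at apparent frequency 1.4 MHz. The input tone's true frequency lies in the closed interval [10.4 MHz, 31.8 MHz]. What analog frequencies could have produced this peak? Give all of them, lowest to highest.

16.2 MHz, 19 MHz, 25 MHz, 27.8 MHz

Frequencies that alias to 1.4 MHz are k·fs ± 1.4 MHz for integer k ≥ 0.
k=0: 1.4 MHz.
k=1: 7.4 MHz, 10.2 MHz.
k=2: 16.2 MHz, 19 MHz.
k=3: 25 MHz, 27.8 MHz.
k=4: 33.8 MHz, 36.6 MHz.
Within [10.4 MHz, 31.8 MHz]: 16.2 MHz, 19 MHz, 25 MHz, 27.8 MHz.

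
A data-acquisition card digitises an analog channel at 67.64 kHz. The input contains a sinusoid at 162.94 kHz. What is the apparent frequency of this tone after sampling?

27.66 kHz

162.94 kHz mod fs = 27.66 kHz.
27.66 kHz ≤ fs/2 = 33.82 kHz, appears at 27.66 kHz.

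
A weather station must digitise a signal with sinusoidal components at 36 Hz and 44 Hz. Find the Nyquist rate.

Highest-frequency component: 44 Hz.
Nyquist rate = 2 × 44 Hz = 88 Hz.

88 Hz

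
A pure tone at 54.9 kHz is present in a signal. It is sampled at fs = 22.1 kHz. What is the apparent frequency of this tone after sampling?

10.7 kHz

54.9 kHz mod fs = 10.7 kHz.
10.7 kHz ≤ fs/2 = 11.05 kHz, appears at 10.7 kHz.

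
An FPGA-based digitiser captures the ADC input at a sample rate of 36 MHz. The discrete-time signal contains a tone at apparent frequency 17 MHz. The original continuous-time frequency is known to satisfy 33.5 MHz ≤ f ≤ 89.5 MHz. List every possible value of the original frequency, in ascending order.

53 MHz, 55 MHz, 89 MHz

Frequencies that alias to 17 MHz are k·fs ± 17 MHz for integer k ≥ 0.
k=0: 17 MHz.
k=1: 19 MHz, 53 MHz.
k=2: 55 MHz, 89 MHz.
k=3: 91 MHz, 125 MHz.
Within [33.5 MHz, 89.5 MHz]: 53 MHz, 55 MHz, 89 MHz.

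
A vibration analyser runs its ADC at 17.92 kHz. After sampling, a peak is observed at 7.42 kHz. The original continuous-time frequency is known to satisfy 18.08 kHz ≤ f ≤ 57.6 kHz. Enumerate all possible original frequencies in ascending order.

25.34 kHz, 28.42 kHz, 43.26 kHz, 46.34 kHz

Frequencies that alias to 7.42 kHz are k·fs ± 7.42 kHz for integer k ≥ 0.
k=0: 7.42 kHz.
k=1: 10.5 kHz, 25.34 kHz.
k=2: 28.42 kHz, 43.26 kHz.
k=3: 46.34 kHz, 61.18 kHz.
k=4: 64.26 kHz, 79.1 kHz.
Within [18.08 kHz, 57.6 kHz]: 25.34 kHz, 28.42 kHz, 43.26 kHz, 46.34 kHz.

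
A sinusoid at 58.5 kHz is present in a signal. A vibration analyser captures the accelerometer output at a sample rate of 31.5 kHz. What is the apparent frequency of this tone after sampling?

4.5 kHz

58.5 kHz mod fs = 27 kHz.
27 kHz > fs/2 = 15.75 kHz, folds to fs − 27 kHz = 4.5 kHz.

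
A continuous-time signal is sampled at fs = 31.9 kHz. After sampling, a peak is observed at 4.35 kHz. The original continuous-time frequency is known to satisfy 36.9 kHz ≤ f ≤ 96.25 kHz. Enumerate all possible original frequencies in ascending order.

59.45 kHz, 68.15 kHz, 91.35 kHz

Frequencies that alias to 4.35 kHz are k·fs ± 4.35 kHz for integer k ≥ 0.
k=0: 4.35 kHz.
k=1: 27.55 kHz, 36.25 kHz.
k=2: 59.45 kHz, 68.15 kHz.
k=3: 91.35 kHz, 100.05 kHz.
k=4: 123.25 kHz, 131.95 kHz.
Within [36.9 kHz, 96.25 kHz]: 59.45 kHz, 68.15 kHz, 91.35 kHz.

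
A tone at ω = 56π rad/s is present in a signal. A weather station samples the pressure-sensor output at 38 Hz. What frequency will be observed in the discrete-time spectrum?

10 Hz

ω = 56π rad/s → f = ω/(2π) = 28 Hz.
28 Hz > fs/2 = 19 Hz, folds to fs − 28 Hz = 10 Hz.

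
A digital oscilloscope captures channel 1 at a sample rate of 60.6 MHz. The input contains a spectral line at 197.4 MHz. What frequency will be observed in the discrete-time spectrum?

197.4 MHz mod fs = 15.6 MHz.
15.6 MHz ≤ fs/2 = 30.3 MHz, appears at 15.6 MHz.

15.6 MHz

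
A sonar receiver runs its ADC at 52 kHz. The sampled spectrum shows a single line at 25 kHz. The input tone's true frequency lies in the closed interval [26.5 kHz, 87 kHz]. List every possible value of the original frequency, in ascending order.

27 kHz, 77 kHz, 79 kHz

Frequencies that alias to 25 kHz are k·fs ± 25 kHz for integer k ≥ 0.
k=0: 25 kHz.
k=1: 27 kHz, 77 kHz.
k=2: 79 kHz, 129 kHz.
k=3: 131 kHz, 181 kHz.
Within [26.5 kHz, 87 kHz]: 27 kHz, 77 kHz, 79 kHz.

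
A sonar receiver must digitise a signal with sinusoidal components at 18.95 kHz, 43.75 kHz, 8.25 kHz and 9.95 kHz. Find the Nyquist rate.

87.5 kHz

Highest-frequency component: 43.75 kHz.
Nyquist rate = 2 × 43.75 kHz = 87.5 kHz.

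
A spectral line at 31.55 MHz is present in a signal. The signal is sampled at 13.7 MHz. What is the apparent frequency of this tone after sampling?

4.15 MHz

31.55 MHz mod fs = 4.15 MHz.
4.15 MHz ≤ fs/2 = 6.85 MHz, appears at 4.15 MHz.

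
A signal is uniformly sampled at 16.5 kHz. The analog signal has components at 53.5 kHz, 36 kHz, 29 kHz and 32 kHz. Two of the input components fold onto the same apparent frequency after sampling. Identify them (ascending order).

29 kHz, 53.5 kHz

fs/2 = 8.25 kHz.
53.5 kHz mod fs = 4 kHz.
4 kHz ≤ fs/2 = 8.25 kHz, appears at 4 kHz.
36 kHz mod fs = 3 kHz.
3 kHz ≤ fs/2 = 8.25 kHz, appears at 3 kHz.
29 kHz mod fs = 12.5 kHz.
12.5 kHz > fs/2 = 8.25 kHz, folds to fs − 12.5 kHz = 4 kHz.
32 kHz mod fs = 15.5 kHz.
15.5 kHz > fs/2 = 8.25 kHz, folds to fs − 15.5 kHz = 1 kHz.
29 kHz and 53.5 kHz both map to 4 kHz.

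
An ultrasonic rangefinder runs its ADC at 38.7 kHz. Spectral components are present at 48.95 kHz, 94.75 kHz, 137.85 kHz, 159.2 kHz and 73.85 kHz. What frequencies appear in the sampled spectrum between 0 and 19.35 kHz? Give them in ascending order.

3.55 kHz, 4.4 kHz, 10.25 kHz, 16.95 kHz, 17.35 kHz

fs/2 = 19.35 kHz.
48.95 kHz mod fs = 10.25 kHz.
10.25 kHz ≤ fs/2 = 19.35 kHz, appears at 10.25 kHz.
94.75 kHz mod fs = 17.35 kHz.
17.35 kHz ≤ fs/2 = 19.35 kHz, appears at 17.35 kHz.
137.85 kHz mod fs = 21.75 kHz.
21.75 kHz > fs/2 = 19.35 kHz, folds to fs − 21.75 kHz = 16.95 kHz.
159.2 kHz mod fs = 4.4 kHz.
4.4 kHz ≤ fs/2 = 19.35 kHz, appears at 4.4 kHz.
73.85 kHz mod fs = 35.15 kHz.
35.15 kHz > fs/2 = 19.35 kHz, folds to fs − 35.15 kHz = 3.55 kHz.
Distinct values: {3.55 kHz, 4.4 kHz, 10.25 kHz, 16.95 kHz, 17.35 kHz}.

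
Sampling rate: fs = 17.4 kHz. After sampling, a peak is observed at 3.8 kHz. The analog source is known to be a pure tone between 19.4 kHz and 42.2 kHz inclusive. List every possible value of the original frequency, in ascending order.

Frequencies that alias to 3.8 kHz are k·fs ± 3.8 kHz for integer k ≥ 0.
k=0: 3.8 kHz.
k=1: 13.6 kHz, 21.2 kHz.
k=2: 31 kHz, 38.6 kHz.
k=3: 48.4 kHz, 56 kHz.
Within [19.4 kHz, 42.2 kHz]: 21.2 kHz, 31 kHz, 38.6 kHz.

21.2 kHz, 31 kHz, 38.6 kHz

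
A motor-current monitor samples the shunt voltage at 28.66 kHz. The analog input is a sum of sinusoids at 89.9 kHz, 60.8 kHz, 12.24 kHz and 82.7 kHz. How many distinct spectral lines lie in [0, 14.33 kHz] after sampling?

fs/2 = 14.33 kHz.
89.9 kHz mod fs = 3.92 kHz.
3.92 kHz ≤ fs/2 = 14.33 kHz, appears at 3.92 kHz.
60.8 kHz mod fs = 3.48 kHz.
3.48 kHz ≤ fs/2 = 14.33 kHz, appears at 3.48 kHz.
12.24 kHz ≤ fs/2 = 14.33 kHz, passes unchanged.
82.7 kHz mod fs = 25.38 kHz.
25.38 kHz > fs/2 = 14.33 kHz, folds to fs − 25.38 kHz = 3.28 kHz.
Distinct values: {3.28 kHz, 3.48 kHz, 3.92 kHz, 12.24 kHz} → 4.

4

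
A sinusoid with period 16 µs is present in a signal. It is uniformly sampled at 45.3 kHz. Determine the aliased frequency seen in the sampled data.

T = 16 µs → f = 1/T = 62.5 kHz.
62.5 kHz mod fs = 17.2 kHz.
17.2 kHz ≤ fs/2 = 22.65 kHz, appears at 17.2 kHz.

17.2 kHz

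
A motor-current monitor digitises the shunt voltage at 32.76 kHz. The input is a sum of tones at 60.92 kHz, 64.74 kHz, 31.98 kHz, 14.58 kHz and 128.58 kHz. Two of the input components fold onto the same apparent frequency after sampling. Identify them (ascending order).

31.98 kHz, 64.74 kHz

fs/2 = 16.38 kHz.
60.92 kHz mod fs = 28.16 kHz.
28.16 kHz > fs/2 = 16.38 kHz, folds to fs − 28.16 kHz = 4.6 kHz.
64.74 kHz mod fs = 31.98 kHz.
31.98 kHz > fs/2 = 16.38 kHz, folds to fs − 31.98 kHz = 0.78 kHz.
31.98 kHz > fs/2 = 16.38 kHz, folds to fs − 31.98 kHz = 0.78 kHz.
14.58 kHz ≤ fs/2 = 16.38 kHz, passes unchanged.
128.58 kHz mod fs = 30.3 kHz.
30.3 kHz > fs/2 = 16.38 kHz, folds to fs − 30.3 kHz = 2.46 kHz.
31.98 kHz and 64.74 kHz both map to 0.78 kHz.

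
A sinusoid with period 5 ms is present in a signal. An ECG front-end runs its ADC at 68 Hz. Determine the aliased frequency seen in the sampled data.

T = 5 ms → f = 1/T = 200 Hz.
200 Hz mod fs = 64 Hz.
64 Hz > fs/2 = 34 Hz, folds to fs − 64 Hz = 4 Hz.

4 Hz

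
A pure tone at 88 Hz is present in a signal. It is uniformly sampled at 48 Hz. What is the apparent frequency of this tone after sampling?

88 Hz mod fs = 40 Hz.
40 Hz > fs/2 = 24 Hz, folds to fs − 40 Hz = 8 Hz.

8 Hz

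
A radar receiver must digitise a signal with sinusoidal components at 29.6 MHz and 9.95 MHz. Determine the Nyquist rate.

59.2 MHz

Highest-frequency component: 29.6 MHz.
Nyquist rate = 2 × 29.6 MHz = 59.2 MHz.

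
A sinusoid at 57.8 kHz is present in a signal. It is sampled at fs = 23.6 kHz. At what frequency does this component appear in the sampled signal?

57.8 kHz mod fs = 10.6 kHz.
10.6 kHz ≤ fs/2 = 11.8 kHz, appears at 10.6 kHz.

10.6 kHz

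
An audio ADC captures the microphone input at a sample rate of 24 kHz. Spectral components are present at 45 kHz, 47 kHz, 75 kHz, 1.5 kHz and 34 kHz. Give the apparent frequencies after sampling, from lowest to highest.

1 kHz, 1.5 kHz, 3 kHz, 10 kHz

fs/2 = 12 kHz.
45 kHz mod fs = 21 kHz.
21 kHz > fs/2 = 12 kHz, folds to fs − 21 kHz = 3 kHz.
47 kHz mod fs = 23 kHz.
23 kHz > fs/2 = 12 kHz, folds to fs − 23 kHz = 1 kHz.
75 kHz mod fs = 3 kHz.
3 kHz ≤ fs/2 = 12 kHz, appears at 3 kHz.
1.5 kHz ≤ fs/2 = 12 kHz, passes unchanged.
34 kHz mod fs = 10 kHz.
10 kHz ≤ fs/2 = 12 kHz, appears at 10 kHz.
Distinct values: {1 kHz, 1.5 kHz, 3 kHz, 10 kHz}.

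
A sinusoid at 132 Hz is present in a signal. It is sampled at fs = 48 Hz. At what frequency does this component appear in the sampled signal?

12 Hz

132 Hz mod fs = 36 Hz.
36 Hz > fs/2 = 24 Hz, folds to fs − 36 Hz = 12 Hz.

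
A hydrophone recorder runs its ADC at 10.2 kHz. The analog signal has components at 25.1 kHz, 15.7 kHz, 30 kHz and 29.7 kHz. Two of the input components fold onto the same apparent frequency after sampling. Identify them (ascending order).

fs/2 = 5.1 kHz.
25.1 kHz mod fs = 4.7 kHz.
4.7 kHz ≤ fs/2 = 5.1 kHz, appears at 4.7 kHz.
15.7 kHz mod fs = 5.5 kHz.
5.5 kHz > fs/2 = 5.1 kHz, folds to fs − 5.5 kHz = 4.7 kHz.
30 kHz mod fs = 9.6 kHz.
9.6 kHz > fs/2 = 5.1 kHz, folds to fs − 9.6 kHz = 0.6 kHz.
29.7 kHz mod fs = 9.3 kHz.
9.3 kHz > fs/2 = 5.1 kHz, folds to fs − 9.3 kHz = 0.9 kHz.
15.7 kHz and 25.1 kHz both map to 4.7 kHz.

15.7 kHz, 25.1 kHz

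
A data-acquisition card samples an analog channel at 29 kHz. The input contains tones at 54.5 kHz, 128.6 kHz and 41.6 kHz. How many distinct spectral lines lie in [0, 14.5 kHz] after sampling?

fs/2 = 14.5 kHz.
54.5 kHz mod fs = 25.5 kHz.
25.5 kHz > fs/2 = 14.5 kHz, folds to fs − 25.5 kHz = 3.5 kHz.
128.6 kHz mod fs = 12.6 kHz.
12.6 kHz ≤ fs/2 = 14.5 kHz, appears at 12.6 kHz.
41.6 kHz mod fs = 12.6 kHz.
12.6 kHz ≤ fs/2 = 14.5 kHz, appears at 12.6 kHz.
Distinct values: {3.5 kHz, 12.6 kHz} → 2.

2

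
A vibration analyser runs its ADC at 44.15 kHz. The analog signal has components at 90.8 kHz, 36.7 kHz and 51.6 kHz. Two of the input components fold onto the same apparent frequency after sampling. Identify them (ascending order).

fs/2 = 22.075 kHz.
90.8 kHz mod fs = 2.5 kHz.
2.5 kHz ≤ fs/2 = 22.075 kHz, appears at 2.5 kHz.
36.7 kHz > fs/2 = 22.075 kHz, folds to fs − 36.7 kHz = 7.45 kHz.
51.6 kHz mod fs = 7.45 kHz.
7.45 kHz ≤ fs/2 = 22.075 kHz, appears at 7.45 kHz.
36.7 kHz and 51.6 kHz both map to 7.45 kHz.

36.7 kHz, 51.6 kHz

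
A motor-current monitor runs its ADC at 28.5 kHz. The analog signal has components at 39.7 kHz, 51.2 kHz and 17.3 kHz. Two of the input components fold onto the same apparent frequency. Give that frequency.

fs/2 = 14.25 kHz.
39.7 kHz mod fs = 11.2 kHz.
11.2 kHz ≤ fs/2 = 14.25 kHz, appears at 11.2 kHz.
51.2 kHz mod fs = 22.7 kHz.
22.7 kHz > fs/2 = 14.25 kHz, folds to fs − 22.7 kHz = 5.8 kHz.
17.3 kHz > fs/2 = 14.25 kHz, folds to fs − 17.3 kHz = 11.2 kHz.
17.3 kHz and 39.7 kHz both map to 11.2 kHz.

11.2 kHz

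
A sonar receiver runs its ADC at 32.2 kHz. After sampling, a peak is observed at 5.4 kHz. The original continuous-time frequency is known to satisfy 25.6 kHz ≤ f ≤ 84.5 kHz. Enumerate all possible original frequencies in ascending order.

Frequencies that alias to 5.4 kHz are k·fs ± 5.4 kHz for integer k ≥ 0.
k=0: 5.4 kHz.
k=1: 26.8 kHz, 37.6 kHz.
k=2: 59 kHz, 69.8 kHz.
k=3: 91.2 kHz, 102 kHz.
Within [25.6 kHz, 84.5 kHz]: 26.8 kHz, 37.6 kHz, 59 kHz, 69.8 kHz.

26.8 kHz, 37.6 kHz, 59 kHz, 69.8 kHz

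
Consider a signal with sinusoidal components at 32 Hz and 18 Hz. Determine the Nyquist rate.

Highest-frequency component: 32 Hz.
Nyquist rate = 2 × 32 Hz = 64 Hz.

64 Hz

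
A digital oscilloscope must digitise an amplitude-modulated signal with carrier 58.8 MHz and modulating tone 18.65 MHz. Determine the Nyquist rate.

AM sidebands sit at fc ± fm = 40.15 MHz and 77.45 MHz.
Highest-frequency component: 77.45 MHz.
Nyquist rate = 2 × 77.45 MHz = 154.9 MHz.

154.9 MHz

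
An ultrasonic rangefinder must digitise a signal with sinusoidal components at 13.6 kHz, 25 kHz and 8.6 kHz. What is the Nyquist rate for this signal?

50 kHz

Highest-frequency component: 25 kHz.
Nyquist rate = 2 × 25 kHz = 50 kHz.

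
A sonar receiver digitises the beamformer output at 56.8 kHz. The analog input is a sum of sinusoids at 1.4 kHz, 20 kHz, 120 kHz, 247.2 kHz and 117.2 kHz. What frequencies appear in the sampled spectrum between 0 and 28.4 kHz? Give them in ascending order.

fs/2 = 28.4 kHz.
1.4 kHz ≤ fs/2 = 28.4 kHz, passes unchanged.
20 kHz ≤ fs/2 = 28.4 kHz, passes unchanged.
120 kHz mod fs = 6.4 kHz.
6.4 kHz ≤ fs/2 = 28.4 kHz, appears at 6.4 kHz.
247.2 kHz mod fs = 20 kHz.
20 kHz ≤ fs/2 = 28.4 kHz, appears at 20 kHz.
117.2 kHz mod fs = 3.6 kHz.
3.6 kHz ≤ fs/2 = 28.4 kHz, appears at 3.6 kHz.
Distinct values: {1.4 kHz, 3.6 kHz, 6.4 kHz, 20 kHz}.

1.4 kHz, 3.6 kHz, 6.4 kHz, 20 kHz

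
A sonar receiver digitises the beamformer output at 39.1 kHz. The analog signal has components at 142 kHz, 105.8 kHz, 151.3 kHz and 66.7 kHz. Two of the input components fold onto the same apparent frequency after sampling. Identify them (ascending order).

fs/2 = 19.55 kHz.
142 kHz mod fs = 24.7 kHz.
24.7 kHz > fs/2 = 19.55 kHz, folds to fs − 24.7 kHz = 14.4 kHz.
105.8 kHz mod fs = 27.6 kHz.
27.6 kHz > fs/2 = 19.55 kHz, folds to fs − 27.6 kHz = 11.5 kHz.
151.3 kHz mod fs = 34 kHz.
34 kHz > fs/2 = 19.55 kHz, folds to fs − 34 kHz = 5.1 kHz.
66.7 kHz mod fs = 27.6 kHz.
27.6 kHz > fs/2 = 19.55 kHz, folds to fs − 27.6 kHz = 11.5 kHz.
66.7 kHz and 105.8 kHz both map to 11.5 kHz.

66.7 kHz, 105.8 kHz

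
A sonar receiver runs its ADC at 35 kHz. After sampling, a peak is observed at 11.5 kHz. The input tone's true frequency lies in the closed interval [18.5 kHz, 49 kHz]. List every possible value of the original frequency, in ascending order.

23.5 kHz, 46.5 kHz

Frequencies that alias to 11.5 kHz are k·fs ± 11.5 kHz for integer k ≥ 0.
k=0: 11.5 kHz.
k=1: 23.5 kHz, 46.5 kHz.
k=2: 58.5 kHz, 81.5 kHz.
Within [18.5 kHz, 49 kHz]: 23.5 kHz, 46.5 kHz.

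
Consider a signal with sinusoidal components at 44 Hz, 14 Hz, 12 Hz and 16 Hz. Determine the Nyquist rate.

Highest-frequency component: 44 Hz.
Nyquist rate = 2 × 44 Hz = 88 Hz.

88 Hz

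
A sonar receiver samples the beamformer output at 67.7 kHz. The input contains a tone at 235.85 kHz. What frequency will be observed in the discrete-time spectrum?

235.85 kHz mod fs = 32.75 kHz.
32.75 kHz ≤ fs/2 = 33.85 kHz, appears at 32.75 kHz.

32.75 kHz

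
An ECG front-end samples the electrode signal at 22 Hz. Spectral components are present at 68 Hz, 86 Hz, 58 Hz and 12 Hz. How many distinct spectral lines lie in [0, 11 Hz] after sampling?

3

fs/2 = 11 Hz.
68 Hz mod fs = 2 Hz.
2 Hz ≤ fs/2 = 11 Hz, appears at 2 Hz.
86 Hz mod fs = 20 Hz.
20 Hz > fs/2 = 11 Hz, folds to fs − 20 Hz = 2 Hz.
58 Hz mod fs = 14 Hz.
14 Hz > fs/2 = 11 Hz, folds to fs − 14 Hz = 8 Hz.
12 Hz > fs/2 = 11 Hz, folds to fs − 12 Hz = 10 Hz.
Distinct values: {2 Hz, 8 Hz, 10 Hz} → 3.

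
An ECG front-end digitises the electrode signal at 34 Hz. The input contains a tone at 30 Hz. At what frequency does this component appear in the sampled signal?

30 Hz > fs/2 = 17 Hz, folds to fs − 30 Hz = 4 Hz.

4 Hz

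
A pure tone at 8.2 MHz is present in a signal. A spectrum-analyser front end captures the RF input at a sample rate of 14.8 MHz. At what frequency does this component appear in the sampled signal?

6.6 MHz

8.2 MHz > fs/2 = 7.4 MHz, folds to fs − 8.2 MHz = 6.6 MHz.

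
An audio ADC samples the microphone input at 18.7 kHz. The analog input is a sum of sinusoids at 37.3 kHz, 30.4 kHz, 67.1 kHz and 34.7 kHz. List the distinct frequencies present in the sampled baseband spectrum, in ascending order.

0.1 kHz, 2.7 kHz, 7 kHz, 7.7 kHz

fs/2 = 9.35 kHz.
37.3 kHz mod fs = 18.6 kHz.
18.6 kHz > fs/2 = 9.35 kHz, folds to fs − 18.6 kHz = 0.1 kHz.
30.4 kHz mod fs = 11.7 kHz.
11.7 kHz > fs/2 = 9.35 kHz, folds to fs − 11.7 kHz = 7 kHz.
67.1 kHz mod fs = 11 kHz.
11 kHz > fs/2 = 9.35 kHz, folds to fs − 11 kHz = 7.7 kHz.
34.7 kHz mod fs = 16 kHz.
16 kHz > fs/2 = 9.35 kHz, folds to fs − 16 kHz = 2.7 kHz.
Distinct values: {0.1 kHz, 2.7 kHz, 7 kHz, 7.7 kHz}.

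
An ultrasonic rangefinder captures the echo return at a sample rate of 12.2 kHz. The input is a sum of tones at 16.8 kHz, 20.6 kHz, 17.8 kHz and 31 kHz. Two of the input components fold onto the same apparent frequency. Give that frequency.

fs/2 = 6.1 kHz.
16.8 kHz mod fs = 4.6 kHz.
4.6 kHz ≤ fs/2 = 6.1 kHz, appears at 4.6 kHz.
20.6 kHz mod fs = 8.4 kHz.
8.4 kHz > fs/2 = 6.1 kHz, folds to fs − 8.4 kHz = 3.8 kHz.
17.8 kHz mod fs = 5.6 kHz.
5.6 kHz ≤ fs/2 = 6.1 kHz, appears at 5.6 kHz.
31 kHz mod fs = 6.6 kHz.
6.6 kHz > fs/2 = 6.1 kHz, folds to fs − 6.6 kHz = 5.6 kHz.
17.8 kHz and 31 kHz both map to 5.6 kHz.

5.6 kHz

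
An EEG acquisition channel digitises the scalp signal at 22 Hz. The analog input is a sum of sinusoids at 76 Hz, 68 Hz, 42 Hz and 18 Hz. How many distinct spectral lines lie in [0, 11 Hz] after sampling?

3

fs/2 = 11 Hz.
76 Hz mod fs = 10 Hz.
10 Hz ≤ fs/2 = 11 Hz, appears at 10 Hz.
68 Hz mod fs = 2 Hz.
2 Hz ≤ fs/2 = 11 Hz, appears at 2 Hz.
42 Hz mod fs = 20 Hz.
20 Hz > fs/2 = 11 Hz, folds to fs − 20 Hz = 2 Hz.
18 Hz > fs/2 = 11 Hz, folds to fs − 18 Hz = 4 Hz.
Distinct values: {2 Hz, 4 Hz, 10 Hz} → 3.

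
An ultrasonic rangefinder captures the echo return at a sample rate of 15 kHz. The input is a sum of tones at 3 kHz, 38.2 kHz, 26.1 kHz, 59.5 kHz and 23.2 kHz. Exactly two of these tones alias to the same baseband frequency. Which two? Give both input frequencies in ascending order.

23.2 kHz, 38.2 kHz

fs/2 = 7.5 kHz.
3 kHz ≤ fs/2 = 7.5 kHz, passes unchanged.
38.2 kHz mod fs = 8.2 kHz.
8.2 kHz > fs/2 = 7.5 kHz, folds to fs − 8.2 kHz = 6.8 kHz.
26.1 kHz mod fs = 11.1 kHz.
11.1 kHz > fs/2 = 7.5 kHz, folds to fs − 11.1 kHz = 3.9 kHz.
59.5 kHz mod fs = 14.5 kHz.
14.5 kHz > fs/2 = 7.5 kHz, folds to fs − 14.5 kHz = 0.5 kHz.
23.2 kHz mod fs = 8.2 kHz.
8.2 kHz > fs/2 = 7.5 kHz, folds to fs − 8.2 kHz = 6.8 kHz.
23.2 kHz and 38.2 kHz both map to 6.8 kHz.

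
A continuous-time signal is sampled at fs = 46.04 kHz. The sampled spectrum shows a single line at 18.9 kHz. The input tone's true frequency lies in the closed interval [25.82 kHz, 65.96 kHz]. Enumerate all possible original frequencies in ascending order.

Frequencies that alias to 18.9 kHz are k·fs ± 18.9 kHz for integer k ≥ 0.
k=0: 18.9 kHz.
k=1: 27.14 kHz, 64.94 kHz.
k=2: 73.18 kHz, 110.98 kHz.
Within [25.82 kHz, 65.96 kHz]: 27.14 kHz, 64.94 kHz.

27.14 kHz, 64.94 kHz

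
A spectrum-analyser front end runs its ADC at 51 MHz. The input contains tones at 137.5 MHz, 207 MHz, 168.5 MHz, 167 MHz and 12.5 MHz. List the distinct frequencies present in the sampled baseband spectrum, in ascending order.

fs/2 = 25.5 MHz.
137.5 MHz mod fs = 35.5 MHz.
35.5 MHz > fs/2 = 25.5 MHz, folds to fs − 35.5 MHz = 15.5 MHz.
207 MHz mod fs = 3 MHz.
3 MHz ≤ fs/2 = 25.5 MHz, appears at 3 MHz.
168.5 MHz mod fs = 15.5 MHz.
15.5 MHz ≤ fs/2 = 25.5 MHz, appears at 15.5 MHz.
167 MHz mod fs = 14 MHz.
14 MHz ≤ fs/2 = 25.5 MHz, appears at 14 MHz.
12.5 MHz ≤ fs/2 = 25.5 MHz, passes unchanged.
Distinct values: {3 MHz, 12.5 MHz, 14 MHz, 15.5 MHz}.

3 MHz, 12.5 MHz, 14 MHz, 15.5 MHz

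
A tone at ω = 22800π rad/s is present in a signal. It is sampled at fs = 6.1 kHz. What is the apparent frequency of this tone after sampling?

ω = 22800π rad/s → f = ω/(2π) = 11400 Hz = 11.4 kHz.
11.4 kHz mod fs = 5.3 kHz.
5.3 kHz > fs/2 = 3.05 kHz, folds to fs − 5.3 kHz = 0.8 kHz.

0.8 kHz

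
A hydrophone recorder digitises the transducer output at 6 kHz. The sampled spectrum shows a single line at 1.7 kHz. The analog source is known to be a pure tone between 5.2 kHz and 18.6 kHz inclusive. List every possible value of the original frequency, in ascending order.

7.7 kHz, 10.3 kHz, 13.7 kHz, 16.3 kHz

Frequencies that alias to 1.7 kHz are k·fs ± 1.7 kHz for integer k ≥ 0.
k=0: 1.7 kHz.
k=1: 4.3 kHz, 7.7 kHz.
k=2: 10.3 kHz, 13.7 kHz.
k=3: 16.3 kHz, 19.7 kHz.
k=4: 22.3 kHz, 25.7 kHz.
Within [5.2 kHz, 18.6 kHz]: 7.7 kHz, 10.3 kHz, 13.7 kHz, 16.3 kHz.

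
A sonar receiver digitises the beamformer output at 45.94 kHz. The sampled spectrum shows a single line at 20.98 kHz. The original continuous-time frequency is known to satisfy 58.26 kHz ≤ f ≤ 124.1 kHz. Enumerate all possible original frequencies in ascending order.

66.92 kHz, 70.9 kHz, 112.86 kHz, 116.84 kHz

Frequencies that alias to 20.98 kHz are k·fs ± 20.98 kHz for integer k ≥ 0.
k=0: 20.98 kHz.
k=1: 24.96 kHz, 66.92 kHz.
k=2: 70.9 kHz, 112.86 kHz.
k=3: 116.84 kHz, 158.8 kHz.
k=4: 162.78 kHz, 204.74 kHz.
Within [58.26 kHz, 124.1 kHz]: 66.92 kHz, 70.9 kHz, 112.86 kHz, 116.84 kHz.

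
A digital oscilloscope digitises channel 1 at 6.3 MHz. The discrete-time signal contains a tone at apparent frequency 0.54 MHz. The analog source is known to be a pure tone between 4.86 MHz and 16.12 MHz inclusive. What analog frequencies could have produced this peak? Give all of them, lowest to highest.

5.76 MHz, 6.84 MHz, 12.06 MHz, 13.14 MHz

Frequencies that alias to 0.54 MHz are k·fs ± 0.54 MHz for integer k ≥ 0.
k=0: 0.54 MHz.
k=1: 5.76 MHz, 6.84 MHz.
k=2: 12.06 MHz, 13.14 MHz.
k=3: 18.36 MHz, 19.44 MHz.
Within [4.86 MHz, 16.12 MHz]: 5.76 MHz, 6.84 MHz, 12.06 MHz, 13.14 MHz.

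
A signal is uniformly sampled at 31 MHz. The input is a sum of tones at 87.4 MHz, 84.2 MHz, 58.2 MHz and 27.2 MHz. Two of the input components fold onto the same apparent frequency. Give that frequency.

fs/2 = 15.5 MHz.
87.4 MHz mod fs = 25.4 MHz.
25.4 MHz > fs/2 = 15.5 MHz, folds to fs − 25.4 MHz = 5.6 MHz.
84.2 MHz mod fs = 22.2 MHz.
22.2 MHz > fs/2 = 15.5 MHz, folds to fs − 22.2 MHz = 8.8 MHz.
58.2 MHz mod fs = 27.2 MHz.
27.2 MHz > fs/2 = 15.5 MHz, folds to fs − 27.2 MHz = 3.8 MHz.
27.2 MHz > fs/2 = 15.5 MHz, folds to fs − 27.2 MHz = 3.8 MHz.
27.2 MHz and 58.2 MHz both map to 3.8 MHz.

3.8 MHz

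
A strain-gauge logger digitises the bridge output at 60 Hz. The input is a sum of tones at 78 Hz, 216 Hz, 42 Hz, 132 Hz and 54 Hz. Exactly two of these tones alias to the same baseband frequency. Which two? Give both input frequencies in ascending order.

fs/2 = 30 Hz.
78 Hz mod fs = 18 Hz.
18 Hz ≤ fs/2 = 30 Hz, appears at 18 Hz.
216 Hz mod fs = 36 Hz.
36 Hz > fs/2 = 30 Hz, folds to fs − 36 Hz = 24 Hz.
42 Hz > fs/2 = 30 Hz, folds to fs − 42 Hz = 18 Hz.
132 Hz mod fs = 12 Hz.
12 Hz ≤ fs/2 = 30 Hz, appears at 12 Hz.
54 Hz > fs/2 = 30 Hz, folds to fs − 54 Hz = 6 Hz.
42 Hz and 78 Hz both map to 18 Hz.

42 Hz, 78 Hz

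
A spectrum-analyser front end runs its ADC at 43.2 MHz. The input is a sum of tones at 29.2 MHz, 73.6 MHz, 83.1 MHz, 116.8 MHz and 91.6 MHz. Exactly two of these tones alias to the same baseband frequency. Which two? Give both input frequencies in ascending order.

fs/2 = 21.6 MHz.
29.2 MHz > fs/2 = 21.6 MHz, folds to fs − 29.2 MHz = 14 MHz.
73.6 MHz mod fs = 30.4 MHz.
30.4 MHz > fs/2 = 21.6 MHz, folds to fs − 30.4 MHz = 12.8 MHz.
83.1 MHz mod fs = 39.9 MHz.
39.9 MHz > fs/2 = 21.6 MHz, folds to fs − 39.9 MHz = 3.3 MHz.
116.8 MHz mod fs = 30.4 MHz.
30.4 MHz > fs/2 = 21.6 MHz, folds to fs − 30.4 MHz = 12.8 MHz.
91.6 MHz mod fs = 5.2 MHz.
5.2 MHz ≤ fs/2 = 21.6 MHz, appears at 5.2 MHz.
73.6 MHz and 116.8 MHz both map to 12.8 MHz.

73.6 MHz, 116.8 MHz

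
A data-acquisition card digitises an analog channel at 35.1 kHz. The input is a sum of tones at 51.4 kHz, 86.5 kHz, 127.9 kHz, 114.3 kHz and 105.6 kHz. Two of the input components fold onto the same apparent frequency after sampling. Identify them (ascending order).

fs/2 = 17.55 kHz.
51.4 kHz mod fs = 16.3 kHz.
16.3 kHz ≤ fs/2 = 17.55 kHz, appears at 16.3 kHz.
86.5 kHz mod fs = 16.3 kHz.
16.3 kHz ≤ fs/2 = 17.55 kHz, appears at 16.3 kHz.
127.9 kHz mod fs = 22.6 kHz.
22.6 kHz > fs/2 = 17.55 kHz, folds to fs − 22.6 kHz = 12.5 kHz.
114.3 kHz mod fs = 9 kHz.
9 kHz ≤ fs/2 = 17.55 kHz, appears at 9 kHz.
105.6 kHz mod fs = 0.3 kHz.
0.3 kHz ≤ fs/2 = 17.55 kHz, appears at 0.3 kHz.
51.4 kHz and 86.5 kHz both map to 16.3 kHz.

51.4 kHz, 86.5 kHz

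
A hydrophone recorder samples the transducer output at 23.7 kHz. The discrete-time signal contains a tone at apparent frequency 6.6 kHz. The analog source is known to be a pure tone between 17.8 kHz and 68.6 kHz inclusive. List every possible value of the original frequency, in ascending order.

Frequencies that alias to 6.6 kHz are k·fs ± 6.6 kHz for integer k ≥ 0.
k=0: 6.6 kHz.
k=1: 17.1 kHz, 30.3 kHz.
k=2: 40.8 kHz, 54 kHz.
k=3: 64.5 kHz, 77.7 kHz.
k=4: 88.2 kHz, 101.4 kHz.
Within [17.8 kHz, 68.6 kHz]: 30.3 kHz, 40.8 kHz, 54 kHz, 64.5 kHz.

30.3 kHz, 40.8 kHz, 54 kHz, 64.5 kHz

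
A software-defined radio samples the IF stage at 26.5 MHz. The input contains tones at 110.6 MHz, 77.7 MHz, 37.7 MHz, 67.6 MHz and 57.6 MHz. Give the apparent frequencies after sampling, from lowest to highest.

1.8 MHz, 4.6 MHz, 11.2 MHz, 11.9 MHz

fs/2 = 13.25 MHz.
110.6 MHz mod fs = 4.6 MHz.
4.6 MHz ≤ fs/2 = 13.25 MHz, appears at 4.6 MHz.
77.7 MHz mod fs = 24.7 MHz.
24.7 MHz > fs/2 = 13.25 MHz, folds to fs − 24.7 MHz = 1.8 MHz.
37.7 MHz mod fs = 11.2 MHz.
11.2 MHz ≤ fs/2 = 13.25 MHz, appears at 11.2 MHz.
67.6 MHz mod fs = 14.6 MHz.
14.6 MHz > fs/2 = 13.25 MHz, folds to fs − 14.6 MHz = 11.9 MHz.
57.6 MHz mod fs = 4.6 MHz.
4.6 MHz ≤ fs/2 = 13.25 MHz, appears at 4.6 MHz.
Distinct values: {1.8 MHz, 4.6 MHz, 11.2 MHz, 11.9 MHz}.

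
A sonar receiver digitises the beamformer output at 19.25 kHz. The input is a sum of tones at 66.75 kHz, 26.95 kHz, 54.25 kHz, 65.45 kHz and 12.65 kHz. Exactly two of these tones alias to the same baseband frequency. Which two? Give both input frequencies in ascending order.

fs/2 = 9.625 kHz.
66.75 kHz mod fs = 9 kHz.
9 kHz ≤ fs/2 = 9.625 kHz, appears at 9 kHz.
26.95 kHz mod fs = 7.7 kHz.
7.7 kHz ≤ fs/2 = 9.625 kHz, appears at 7.7 kHz.
54.25 kHz mod fs = 15.75 kHz.
15.75 kHz > fs/2 = 9.625 kHz, folds to fs − 15.75 kHz = 3.5 kHz.
65.45 kHz mod fs = 7.7 kHz.
7.7 kHz ≤ fs/2 = 9.625 kHz, appears at 7.7 kHz.
12.65 kHz > fs/2 = 9.625 kHz, folds to fs − 12.65 kHz = 6.6 kHz.
26.95 kHz and 65.45 kHz both map to 7.7 kHz.

26.95 kHz, 65.45 kHz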